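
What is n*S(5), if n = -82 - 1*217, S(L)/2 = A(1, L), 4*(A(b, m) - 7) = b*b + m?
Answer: -5083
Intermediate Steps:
A(b, m) = 7 + m/4 + b**2/4 (A(b, m) = 7 + (b*b + m)/4 = 7 + (b**2 + m)/4 = 7 + (m + b**2)/4 = 7 + (m/4 + b**2/4) = 7 + m/4 + b**2/4)
S(L) = 29/2 + L/2 (S(L) = 2*(7 + L/4 + (1/4)*1**2) = 2*(7 + L/4 + (1/4)*1) = 2*(7 + L/4 + 1/4) = 2*(29/4 + L/4) = 29/2 + L/2)
n = -299 (n = -82 - 217 = -299)
n*S(5) = -299*(29/2 + (1/2)*5) = -299*(29/2 + 5/2) = -299*17 = -5083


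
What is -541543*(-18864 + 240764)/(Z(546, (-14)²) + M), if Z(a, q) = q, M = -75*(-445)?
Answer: -120168391700/33571 ≈ -3.5795e+6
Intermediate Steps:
M = 33375
-541543*(-18864 + 240764)/(Z(546, (-14)²) + M) = -541543*(-18864 + 240764)/((-14)² + 33375) = -541543*221900/(196 + 33375) = -541543/(33571*(1/221900)) = -541543/33571/221900 = -541543*221900/33571 = -120168391700/33571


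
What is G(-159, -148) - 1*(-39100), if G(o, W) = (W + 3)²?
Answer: 60125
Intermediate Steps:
G(o, W) = (3 + W)²
G(-159, -148) - 1*(-39100) = (3 - 148)² - 1*(-39100) = (-145)² + 39100 = 21025 + 39100 = 60125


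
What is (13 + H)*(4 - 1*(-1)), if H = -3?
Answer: 50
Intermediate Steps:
(13 + H)*(4 - 1*(-1)) = (13 - 3)*(4 - 1*(-1)) = 10*(4 + 1) = 10*5 = 50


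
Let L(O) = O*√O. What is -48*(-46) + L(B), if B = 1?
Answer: 2209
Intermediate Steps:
L(O) = O^(3/2)
-48*(-46) + L(B) = -48*(-46) + 1^(3/2) = 2208 + 1 = 2209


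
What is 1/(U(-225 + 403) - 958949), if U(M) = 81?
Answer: -1/958868 ≈ -1.0429e-6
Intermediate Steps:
1/(U(-225 + 403) - 958949) = 1/(81 - 958949) = 1/(-958868) = -1/958868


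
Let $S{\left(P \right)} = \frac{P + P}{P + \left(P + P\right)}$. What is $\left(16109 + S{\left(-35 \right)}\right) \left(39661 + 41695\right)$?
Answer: $\frac{3931854124}{3} \approx 1.3106 \cdot 10^{9}$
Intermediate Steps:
$S{\left(P \right)} = \frac{2}{3}$ ($S{\left(P \right)} = \frac{2 P}{P + 2 P} = \frac{2 P}{3 P} = 2 P \frac{1}{3 P} = \frac{2}{3}$)
$\left(16109 + S{\left(-35 \right)}\right) \left(39661 + 41695\right) = \left(16109 + \frac{2}{3}\right) \left(39661 + 41695\right) = \frac{48329}{3} \cdot 81356 = \frac{3931854124}{3}$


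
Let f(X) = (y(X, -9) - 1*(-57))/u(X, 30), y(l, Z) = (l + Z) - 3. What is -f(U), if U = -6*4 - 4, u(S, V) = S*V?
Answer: 17/840 ≈ 0.020238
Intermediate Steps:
y(l, Z) = -3 + Z + l (y(l, Z) = (Z + l) - 3 = -3 + Z + l)
U = -28 (U = -24 - 4 = -28)
f(X) = (45 + X)/(30*X) (f(X) = ((-3 - 9 + X) - 1*(-57))/((X*30)) = ((-12 + X) + 57)/((30*X)) = (45 + X)*(1/(30*X)) = (45 + X)/(30*X))
-f(U) = -(45 - 28)/(30*(-28)) = -(-1)*17/(30*28) = -1*(-17/840) = 17/840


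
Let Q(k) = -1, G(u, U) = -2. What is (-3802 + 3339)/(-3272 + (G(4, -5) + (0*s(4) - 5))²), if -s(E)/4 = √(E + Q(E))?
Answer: 463/3223 ≈ 0.14366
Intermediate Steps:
s(E) = -4*√(-1 + E) (s(E) = -4*√(E - 1) = -4*√(-1 + E))
(-3802 + 3339)/(-3272 + (G(4, -5) + (0*s(4) - 5))²) = (-3802 + 3339)/(-3272 + (-2 + (0*(-4*√(-1 + 4)) - 5))²) = -463/(-3272 + (-2 + (0*(-4*√3) - 5))²) = -463/(-3272 + (-2 + (0 - 5))²) = -463/(-3272 + (-2 - 5)²) = -463/(-3272 + (-7)²) = -463/(-3272 + 49) = -463/(-3223) = -463*(-1/3223) = 463/3223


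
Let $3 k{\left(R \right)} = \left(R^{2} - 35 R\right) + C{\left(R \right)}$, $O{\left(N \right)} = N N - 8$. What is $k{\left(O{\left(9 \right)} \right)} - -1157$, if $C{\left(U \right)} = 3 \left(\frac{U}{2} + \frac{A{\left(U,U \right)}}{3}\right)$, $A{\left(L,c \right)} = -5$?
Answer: $\frac{4233}{2} \approx 2116.5$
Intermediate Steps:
$O{\left(N \right)} = -8 + N^{2}$ ($O{\left(N \right)} = N^{2} - 8 = -8 + N^{2}$)
$C{\left(U \right)} = -5 + \frac{3 U}{2}$ ($C{\left(U \right)} = 3 \left(\frac{U}{2} - \frac{5}{3}\right) = 3 \left(- \frac{5}{3} + \frac{U}{2}\right) = -5 + \frac{3 U}{2}$)
$k{\left(R \right)} = - \frac{5}{3} - \frac{67 R}{6} + \frac{R^{2}}{3}$ ($k{\left(R \right)} = \frac{\left(R^{2} - 35 R\right) + \left(-5 + \frac{3 R}{2}\right)}{3} = \frac{-5 + R^{2} - \frac{67 R}{2}}{3} = - \frac{5}{3} - \frac{67 R}{6} + \frac{R^{2}}{3}$)
$k{\left(O{\left(9 \right)} \right)} - -1157 = \left(- \frac{5}{3} - \frac{67 \left(-8 + 9^{2}\right)}{6} + \frac{\left(-8 + 9^{2}\right)^{2}}{3}\right) - -1157 = \left(- \frac{5}{3} - \frac{67 \left(-8 + 81\right)}{6} + \frac{\left(-8 + 81\right)^{2}}{3}\right) + 1157 = \left(- \frac{5}{3} - \frac{4891}{6} + \frac{73^{2}}{3}\right) + 1157 = \left(- \frac{5}{3} - \frac{4891}{6} + \frac{1}{3} \cdot 5329\right) + 1157 = \left(- \frac{5}{3} - \frac{4891}{6} + \frac{5329}{3}\right) + 1157 = \frac{1919}{2} + 1157 = \frac{4233}{2}$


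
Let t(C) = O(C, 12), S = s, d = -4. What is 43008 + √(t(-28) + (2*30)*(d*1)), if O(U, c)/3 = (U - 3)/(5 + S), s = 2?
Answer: 43008 + 3*I*√1379/7 ≈ 43008.0 + 15.915*I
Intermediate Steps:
S = 2
O(U, c) = -9/7 + 3*U/7 (O(U, c) = 3*((U - 3)/(5 + 2)) = 3*((-3 + U)/7) = 3*((-3 + U)*(⅐)) = 3*(-3/7 + U/7) = -9/7 + 3*U/7)
t(C) = -9/7 + 3*C/7
43008 + √(t(-28) + (2*30)*(d*1)) = 43008 + √((-9/7 + (3/7)*(-28)) + (2*30)*(-4*1)) = 43008 + √((-9/7 - 12) + 60*(-4)) = 43008 + √(-93/7 - 240) = 43008 + √(-1773/7) = 43008 + 3*I*√1379/7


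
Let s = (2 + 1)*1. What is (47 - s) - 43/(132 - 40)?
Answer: 4005/92 ≈ 43.533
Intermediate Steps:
s = 3 (s = 3*1 = 3)
(47 - s) - 43/(132 - 40) = (47 - 1*3) - 43/(132 - 40) = (47 - 3) - 43/92 = 44 - 43*1/92 = 44 - 43/92 = 4005/92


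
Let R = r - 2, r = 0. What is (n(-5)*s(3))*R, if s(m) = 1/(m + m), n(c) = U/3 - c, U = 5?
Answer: -20/9 ≈ -2.2222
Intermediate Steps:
n(c) = 5/3 - c
s(m) = 1/(2*m)
R = -2 (R = 0 - 2 = -2)
(n(-5)*s(3))*R = ((5/3 - 1*(-5))*((1/2)/3))*(-2) = ((5/3 + 5)*((1/2)*(1/3)))*(-2) = ((20/3)*(1/6))*(-2) = (10/9)*(-2) = -20/9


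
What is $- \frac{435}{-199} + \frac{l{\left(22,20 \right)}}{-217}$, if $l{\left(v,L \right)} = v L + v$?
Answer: $\frac{351}{6169} \approx 0.056897$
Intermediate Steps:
$l{\left(v,L \right)} = v + L v$ ($l{\left(v,L \right)} = L v + v = v + L v$)
$- \frac{435}{-199} + \frac{l{\left(22,20 \right)}}{-217} = - \frac{435}{-199} + \frac{22 \left(1 + 20\right)}{-217} = \left(-435\right) \left(- \frac{1}{199}\right) + 22 \cdot 21 \left(- \frac{1}{217}\right) = \frac{435}{199} + 462 \left(- \frac{1}{217}\right) = \frac{435}{199} - \frac{66}{31} = \frac{351}{6169}$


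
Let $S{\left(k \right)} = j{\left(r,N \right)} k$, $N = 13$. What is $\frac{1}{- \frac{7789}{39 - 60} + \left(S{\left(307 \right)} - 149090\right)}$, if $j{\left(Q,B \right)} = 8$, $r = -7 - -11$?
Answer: $- \frac{21}{3071525} \approx -6.837 \cdot 10^{-6}$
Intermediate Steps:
$r = 4$ ($r = -7 + 11 = 4$)
$S{\left(k \right)} = 8 k$
$\frac{1}{- \frac{7789}{39 - 60} + \left(S{\left(307 \right)} - 149090\right)} = \frac{1}{- \frac{7789}{39 - 60} + \left(8 \cdot 307 - 149090\right)} = \frac{1}{- \frac{7789}{-21} + \left(2456 - 149090\right)} = \frac{1}{\left(-7789\right) \left(- \frac{1}{21}\right) - 146634} = \frac{1}{\frac{7789}{21} - 146634} = \frac{1}{- \frac{3071525}{21}} = - \frac{21}{3071525}$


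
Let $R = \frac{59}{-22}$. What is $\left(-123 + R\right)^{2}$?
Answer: $\frac{7645225}{484} \approx 15796.0$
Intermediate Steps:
$R = - \frac{59}{22}$ ($R = 59 \left(- \frac{1}{22}\right) = - \frac{59}{22} \approx -2.6818$)
$\left(-123 + R\right)^{2} = \left(-123 - \frac{59}{22}\right)^{2} = \left(- \frac{2765}{22}\right)^{2} = \frac{7645225}{484}$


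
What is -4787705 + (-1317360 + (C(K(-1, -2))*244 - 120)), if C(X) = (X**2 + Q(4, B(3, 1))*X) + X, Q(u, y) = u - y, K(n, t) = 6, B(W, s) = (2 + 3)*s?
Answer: -6096401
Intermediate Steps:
B(W, s) = 5*s
C(X) = X**2 (C(X) = (X**2 + (4 - 5)*X) + X = (X**2 - X) + X = X**2)
-4787705 + (-1317360 + (C(K(-1, -2))*244 - 120)) = -4787705 + (-1317360 + (6**2*244 - 120)) = -4787705 + (-1317360 + (36*244 - 120)) = -4787705 + (-1317360 + (8784 - 120)) = -4787705 + (-1317360 + 8664) = -4787705 - 1308696 = -6096401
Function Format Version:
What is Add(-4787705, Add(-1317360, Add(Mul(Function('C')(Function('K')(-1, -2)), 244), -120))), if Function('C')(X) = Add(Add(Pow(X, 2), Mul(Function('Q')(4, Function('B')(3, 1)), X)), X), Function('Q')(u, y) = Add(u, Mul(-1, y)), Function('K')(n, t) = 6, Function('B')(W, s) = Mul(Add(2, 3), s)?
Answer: -6096401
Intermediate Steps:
Function('B')(W, s) = Mul(5, s)
Function('C')(X) = Pow(X, 2) (Function('C')(X) = Add(Add(Pow(X, 2), Mul(Add(4, Mul(-1, Mul(5, 1))), X)), X) = Add(Add(Pow(X, 2), Mul(Add(4, Mul(-1, 5)), X)), X) = Add(Add(Pow(X, 2), Mul(Add(4, -5), X)), X) = Add(Add(Pow(X, 2), Mul(-1, X)), X) = Pow(X, 2))
Add(-4787705, Add(-1317360, Add(Mul(Function('C')(Function('K')(-1, -2)), 244), -120))) = Add(-4787705, Add(-1317360, Add(Mul(Pow(6, 2), 244), -120))) = Add(-4787705, Add(-1317360, Add(Mul(36, 244), -120))) = Add(-4787705, Add(-1317360, Add(8784, -120))) = Add(-4787705, Add(-1317360, 8664)) = Add(-4787705, -1308696) = -6096401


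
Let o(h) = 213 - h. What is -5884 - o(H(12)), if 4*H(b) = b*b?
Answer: -6061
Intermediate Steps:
H(b) = b²/4 (H(b) = (b*b)/4 = b²/4)
-5884 - o(H(12)) = -5884 - (213 - 12²/4) = -5884 - (213 - 144/4) = -5884 - (213 - 1*36) = -5884 - (213 - 36) = -5884 - 1*177 = -5884 - 177 = -6061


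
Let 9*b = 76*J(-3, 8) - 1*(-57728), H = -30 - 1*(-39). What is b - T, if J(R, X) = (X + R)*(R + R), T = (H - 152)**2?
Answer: -128593/9 ≈ -14288.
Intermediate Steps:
H = 9 (H = -30 + 39 = 9)
T = 20449 (T = (9 - 152)**2 = (-143)**2 = 20449)
J(R, X) = 2*R*(R + X) (J(R, X) = (R + X)*(2*R) = 2*R*(R + X))
b = 55448/9 (b = (76*(2*(-3)*(-3 + 8)) - 1*(-57728))/9 = (76*(2*(-3)*5) + 57728)/9 = (76*(-30) + 57728)/9 = (-2280 + 57728)/9 = (1/9)*55448 = 55448/9 ≈ 6160.9)
b - T = 55448/9 - 1*20449 = 55448/9 - 20449 = -128593/9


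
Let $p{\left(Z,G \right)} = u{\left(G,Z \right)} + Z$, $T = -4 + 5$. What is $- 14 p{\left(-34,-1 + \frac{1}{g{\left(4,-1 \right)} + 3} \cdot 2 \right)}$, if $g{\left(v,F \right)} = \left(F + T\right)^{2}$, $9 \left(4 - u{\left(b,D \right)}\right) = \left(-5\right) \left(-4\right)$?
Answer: $\frac{4060}{9} \approx 451.11$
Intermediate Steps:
$u{\left(b,D \right)} = \frac{16}{9}$ ($u{\left(b,D \right)} = 4 - \frac{\left(-5\right) \left(-4\right)}{9} = 4 - \frac{20}{9} = \frac{16}{9}$)
$T = 1$
$g{\left(v,F \right)} = \left(1 + F\right)^{2}$ ($g{\left(v,F \right)} = \left(F + 1\right)^{2} = \left(1 + F\right)^{2}$)
$p{\left(Z,G \right)} = \frac{16}{9} + Z$
$- 14 p{\left(-34,-1 + \frac{1}{g{\left(4,-1 \right)} + 3} \cdot 2 \right)} = - 14 \left(\frac{16}{9} - 34\right) = \left(-14\right) \left(- \frac{290}{9}\right) = \frac{4060}{9}$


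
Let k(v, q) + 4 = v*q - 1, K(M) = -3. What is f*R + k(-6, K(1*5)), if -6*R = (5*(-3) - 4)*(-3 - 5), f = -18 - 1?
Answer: 1483/3 ≈ 494.33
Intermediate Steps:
f = -19
R = -76/3 (R = -(5*(-3) - 4)*(-3 - 5)/6 = -(-15 - 4)*(-8)/6 = -(-19)*(-8)/6 = -⅙*152 = -76/3 ≈ -25.333)
k(v, q) = -5 + q*v (k(v, q) = -4 + (v*q - 1) = -4 + (q*v - 1) = -4 + (-1 + q*v) = -5 + q*v)
f*R + k(-6, K(1*5)) = -19*(-76/3) + (-5 - 3*(-6)) = 1444/3 + (-5 + 18) = 1444/3 + 13 = 1483/3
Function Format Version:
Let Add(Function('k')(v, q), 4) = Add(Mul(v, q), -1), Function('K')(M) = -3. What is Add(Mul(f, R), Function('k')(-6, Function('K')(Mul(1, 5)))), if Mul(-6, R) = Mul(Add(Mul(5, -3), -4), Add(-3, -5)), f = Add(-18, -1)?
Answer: Rational(1483, 3) ≈ 494.33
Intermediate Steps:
f = -19
R = Rational(-76, 3) (R = Mul(Rational(-1, 6), Mul(Add(Mul(5, -3), -4), Add(-3, -5))) = Mul(Rational(-1, 6), Mul(Add(-15, -4), -8)) = Mul(Rational(-1, 6), Mul(-19, -8)) = Mul(Rational(-1, 6), 152) = Rational(-76, 3) ≈ -25.333)
Function('k')(v, q) = Add(-5, Mul(q, v)) (Function('k')(v, q) = Add(-4, Add(Mul(v, q), -1)) = Add(-4, Add(Mul(q, v), -1)) = Add(-4, Add(-1, Mul(q, v))) = Add(-5, Mul(q, v)))
Add(Mul(f, R), Function('k')(-6, Function('K')(Mul(1, 5)))) = Add(Mul(-19, Rational(-76, 3)), Add(-5, Mul(-3, -6))) = Add(Rational(1444, 3), Add(-5, 18)) = Add(Rational(1444, 3), 13) = Rational(1483, 3)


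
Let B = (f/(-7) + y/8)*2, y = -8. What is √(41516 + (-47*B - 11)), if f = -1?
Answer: √2037693/7 ≈ 203.93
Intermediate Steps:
B = -12/7 (B = (-1/(-7) - 8/8)*2 = (-1*(-⅐) - 8*⅛)*2 = (⅐ - 1)*2 = -6/7*2 = -12/7 ≈ -1.7143)
√(41516 + (-47*B - 11)) = √(41516 + (-47*(-12/7) - 11)) = √(41516 + (564/7 - 11)) = √(41516 + 487/7) = √(291099/7) = √2037693/7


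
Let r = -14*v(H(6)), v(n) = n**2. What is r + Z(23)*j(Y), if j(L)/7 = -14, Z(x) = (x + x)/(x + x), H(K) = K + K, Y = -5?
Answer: -2114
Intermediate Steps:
H(K) = 2*K
Z(x) = 1 (Z(x) = (2*x)/((2*x)) = (2*x)*(1/(2*x)) = 1)
j(L) = -98 (j(L) = 7*(-14) = -98)
r = -2016 (r = -14*(2*6)**2 = -14*12**2 = -14*144 = -2016)
r + Z(23)*j(Y) = -2016 + 1*(-98) = -2016 - 98 = -2114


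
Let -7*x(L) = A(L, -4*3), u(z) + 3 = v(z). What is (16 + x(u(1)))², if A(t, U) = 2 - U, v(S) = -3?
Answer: 196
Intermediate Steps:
u(z) = -6 (u(z) = -3 - 3 = -6)
x(L) = -2 (x(L) = -(2 - (-4)*3)/7 = -(2 - 1*(-12))/7 = -(2 + 12)/7 = -⅐*14 = -2)
(16 + x(u(1)))² = (16 - 2)² = 14² = 196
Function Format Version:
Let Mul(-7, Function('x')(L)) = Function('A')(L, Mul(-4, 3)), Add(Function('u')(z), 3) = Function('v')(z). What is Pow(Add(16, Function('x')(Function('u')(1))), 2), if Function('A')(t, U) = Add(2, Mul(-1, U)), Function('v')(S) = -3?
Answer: 196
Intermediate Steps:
Function('u')(z) = -6 (Function('u')(z) = Add(-3, -3) = -6)
Function('x')(L) = -2 (Function('x')(L) = Mul(Rational(-1, 7), Add(2, Mul(-1, Mul(-4, 3)))) = Mul(Rational(-1, 7), Add(2, Mul(-1, -12))) = Mul(Rational(-1, 7), Add(2, 12)) = Mul(Rational(-1, 7), 14) = -2)
Pow(Add(16, Function('x')(Function('u')(1))), 2) = Pow(Add(16, -2), 2) = Pow(14, 2) = 196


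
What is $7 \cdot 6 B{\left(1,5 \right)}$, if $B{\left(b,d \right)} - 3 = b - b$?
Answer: $126$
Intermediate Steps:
$B{\left(b,d \right)} = 3$ ($B{\left(b,d \right)} = 3 + \left(b - b\right) = 3 + 0 = 3$)
$7 \cdot 6 B{\left(1,5 \right)} = 7 \cdot 6 \cdot 3 = 42 \cdot 3 = 126$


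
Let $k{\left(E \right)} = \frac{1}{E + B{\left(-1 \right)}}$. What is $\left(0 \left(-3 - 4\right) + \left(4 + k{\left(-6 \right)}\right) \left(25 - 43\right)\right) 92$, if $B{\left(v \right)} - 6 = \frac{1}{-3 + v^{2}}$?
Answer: $-3312$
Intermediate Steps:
$B{\left(v \right)} = 6 + \frac{1}{-3 + v^{2}}$
$k{\left(E \right)} = \frac{1}{\frac{11}{2} + E}$ ($k{\left(E \right)} = \frac{1}{E + \frac{-17 + 6 \left(-1\right)^{2}}{-3 + \left(-1\right)^{2}}} = \frac{1}{E + \frac{-17 + 6 \cdot 1}{-3 + 1}} = \frac{1}{E + \frac{-17 + 6}{-2}} = \frac{1}{E - - \frac{11}{2}} = \frac{1}{E + \frac{11}{2}} = \frac{1}{\frac{11}{2} + E}$)
$\left(0 \left(-3 - 4\right) + \left(4 + k{\left(-6 \right)}\right) \left(25 - 43\right)\right) 92 = \left(0 \left(-3 - 4\right) + \left(4 + \frac{2}{11 + 2 \left(-6\right)}\right) \left(25 - 43\right)\right) 92 = \left(0 \left(-7\right) + \left(4 + \frac{2}{11 - 12}\right) \left(-18\right)\right) 92 = \left(0 + \left(4 + \frac{2}{-1}\right) \left(-18\right)\right) 92 = \left(0 + \left(4 + 2 \left(-1\right)\right) \left(-18\right)\right) 92 = \left(0 + \left(4 - 2\right) \left(-18\right)\right) 92 = \left(0 + 2 \left(-18\right)\right) 92 = \left(0 - 36\right) 92 = \left(-36\right) 92 = -3312$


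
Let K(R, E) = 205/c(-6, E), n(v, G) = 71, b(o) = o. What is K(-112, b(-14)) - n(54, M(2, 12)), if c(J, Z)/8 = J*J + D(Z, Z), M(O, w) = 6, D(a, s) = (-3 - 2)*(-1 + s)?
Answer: -62843/888 ≈ -70.769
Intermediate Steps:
D(a, s) = 5 - 5*s (D(a, s) = -5*(-1 + s) = 5 - 5*s)
c(J, Z) = 40 - 40*Z + 8*J² (c(J, Z) = 8*(J*J + (5 - 5*Z)) = 8*(J² + (5 - 5*Z)) = 8*(5 + J² - 5*Z) = 40 - 40*Z + 8*J²)
K(R, E) = 205/(328 - 40*E) (K(R, E) = 205/(40 - 40*E + 8*(-6)²) = 205/(40 - 40*E + 8*36) = 205/(40 - 40*E + 288) = 205/(328 - 40*E))
K(-112, b(-14)) - n(54, M(2, 12)) = -205/(-328 + 40*(-14)) - 1*71 = -205/(-328 - 560) - 71 = -205/(-888) - 71 = -205*(-1/888) - 71 = 205/888 - 71 = -62843/888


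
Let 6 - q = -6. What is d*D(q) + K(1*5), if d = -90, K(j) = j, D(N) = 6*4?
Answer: -2155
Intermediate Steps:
q = 12 (q = 6 - 1*(-6) = 6 + 6 = 12)
D(N) = 24
d*D(q) + K(1*5) = -90*24 + 1*5 = -2160 + 5 = -2155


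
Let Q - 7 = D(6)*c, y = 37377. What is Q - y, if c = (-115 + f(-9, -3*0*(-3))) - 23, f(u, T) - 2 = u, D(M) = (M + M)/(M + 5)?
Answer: -412810/11 ≈ -37528.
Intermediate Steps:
D(M) = 2*M/(5 + M) (D(M) = (2*M)/(5 + M) = 2*M/(5 + M))
f(u, T) = 2 + u
c = -145 (c = (-115 + (2 - 9)) - 23 = (-115 - 7) - 23 = -122 - 23 = -145)
Q = -1663/11 (Q = 7 + (2*6/(5 + 6))*(-145) = 7 + (2*6/11)*(-145) = 7 + (2*6*(1/11))*(-145) = 7 + (12/11)*(-145) = 7 - 1740/11 = -1663/11 ≈ -151.18)
Q - y = -1663/11 - 1*37377 = -1663/11 - 37377 = -412810/11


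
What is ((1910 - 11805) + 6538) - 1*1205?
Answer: -4562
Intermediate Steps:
((1910 - 11805) + 6538) - 1*1205 = (-9895 + 6538) - 1205 = -3357 - 1205 = -4562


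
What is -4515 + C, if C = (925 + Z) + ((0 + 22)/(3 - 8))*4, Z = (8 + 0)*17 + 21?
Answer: -17253/5 ≈ -3450.6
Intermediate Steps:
Z = 157 (Z = 8*17 + 21 = 136 + 21 = 157)
C = 5322/5 (C = (925 + 157) + ((0 + 22)/(3 - 8))*4 = 1082 + (22/(-5))*4 = 1082 + (22*(-⅕))*4 = 1082 - 22/5*4 = 1082 - 88/5 = 5322/5 ≈ 1064.4)
-4515 + C = -4515 + 5322/5 = -17253/5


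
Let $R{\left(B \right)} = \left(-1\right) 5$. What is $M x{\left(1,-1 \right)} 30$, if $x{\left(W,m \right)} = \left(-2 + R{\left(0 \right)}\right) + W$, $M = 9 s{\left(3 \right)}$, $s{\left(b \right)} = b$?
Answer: $-4860$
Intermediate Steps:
$R{\left(B \right)} = -5$
$M = 27$ ($M = 9 \cdot 3 = 27$)
$x{\left(W,m \right)} = -7 + W$ ($x{\left(W,m \right)} = \left(-2 - 5\right) + W = -7 + W$)
$M x{\left(1,-1 \right)} 30 = 27 \left(-7 + 1\right) 30 = 27 \left(-6\right) 30 = \left(-162\right) 30 = -4860$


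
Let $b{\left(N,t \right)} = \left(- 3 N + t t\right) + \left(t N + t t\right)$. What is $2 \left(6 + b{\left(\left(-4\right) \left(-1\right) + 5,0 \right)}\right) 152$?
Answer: $-6384$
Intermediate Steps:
$b{\left(N,t \right)} = - 3 N + 2 t^{2} + N t$ ($b{\left(N,t \right)} = \left(- 3 N + t^{2}\right) + \left(N t + t^{2}\right) = \left(t^{2} - 3 N\right) + \left(t^{2} + N t\right) = - 3 N + 2 t^{2} + N t$)
$2 \left(6 + b{\left(\left(-4\right) \left(-1\right) + 5,0 \right)}\right) 152 = 2 \left(6 + \left(- 3 \left(\left(-4\right) \left(-1\right) + 5\right) + 2 \cdot 0^{2} + \left(\left(-4\right) \left(-1\right) + 5\right) 0\right)\right) 152 = 2 \left(6 + \left(- 3 \left(4 + 5\right) + 2 \cdot 0 + \left(4 + 5\right) 0\right)\right) 152 = 2 \left(6 + \left(\left(-3\right) 9 + 0 + 9 \cdot 0\right)\right) 152 = 2 \left(6 + \left(-27 + 0 + 0\right)\right) 152 = 2 \left(6 - 27\right) 152 = 2 \left(-21\right) 152 = \left(-42\right) 152 = -6384$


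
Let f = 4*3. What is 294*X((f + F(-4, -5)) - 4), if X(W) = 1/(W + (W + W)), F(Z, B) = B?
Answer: 98/3 ≈ 32.667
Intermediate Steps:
f = 12
X(W) = 1/(3*W) (X(W) = 1/(W + 2*W) = 1/(3*W))
294*X((f + F(-4, -5)) - 4) = 294*(1/(3*((12 - 5) - 4))) = 294*(1/(3*(7 - 4))) = 294*((1/3)/3) = 294*((1/3)*(1/3)) = 294*(1/9) = 98/3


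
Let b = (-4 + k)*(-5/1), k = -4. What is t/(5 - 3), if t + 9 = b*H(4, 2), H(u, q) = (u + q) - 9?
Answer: -129/2 ≈ -64.500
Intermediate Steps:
H(u, q) = -9 + q + u (H(u, q) = (q + u) - 9 = -9 + q + u)
b = 40 (b = (-4 - 4)*(-5/1) = -(-40) = -8*(-5) = 40)
t = -129 (t = -9 + 40*(-9 + 2 + 4) = -9 + 40*(-3) = -9 - 120 = -129)
t/(5 - 3) = -129/(5 - 3) = -129/2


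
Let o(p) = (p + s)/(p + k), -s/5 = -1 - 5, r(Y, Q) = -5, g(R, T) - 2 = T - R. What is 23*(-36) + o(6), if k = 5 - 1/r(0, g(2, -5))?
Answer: -11547/14 ≈ -824.79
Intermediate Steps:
g(R, T) = 2 + T - R (g(R, T) = 2 + (T - R) = 2 + T - R)
s = 30 (s = -5*(-1 - 5) = -5*(-6) = 30)
k = 26/5 (k = 5 - 1/(-5) = 5 - 1*(-⅕) = 5 + ⅕ = 26/5 ≈ 5.2000)
o(p) = (30 + p)/(26/5 + p) (o(p) = (p + 30)/(p + 26/5) = (30 + p)/(26/5 + p))
23*(-36) + o(6) = 23*(-36) + 5*(30 + 6)/(26 + 5*6) = -828 + 5*36/(26 + 30) = -828 + 5*36/56 = -828 + 5*(1/56)*36 = -828 + 45/14 = -11547/14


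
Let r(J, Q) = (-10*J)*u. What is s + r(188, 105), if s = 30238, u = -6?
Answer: 41518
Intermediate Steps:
r(J, Q) = 60*J (r(J, Q) = -10*J*(-6) = 60*J)
s + r(188, 105) = 30238 + 60*188 = 30238 + 11280 = 41518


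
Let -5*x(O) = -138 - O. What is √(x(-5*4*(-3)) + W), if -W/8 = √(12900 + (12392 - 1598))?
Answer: √(990 - 200*√23694)/5 ≈ 34.523*I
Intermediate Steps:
x(O) = 138/5 + O/5 (x(O) = -(-138 - O)/5 = 138/5 + O/5)
W = -8*√23694 (W = -8*√(12900 + (12392 - 1598)) = -8*√(12900 + 10794) = -8*√23694 ≈ -1231.4)
√(x(-5*4*(-3)) + W) = √((138/5 + (-5*4*(-3))/5) - 8*√23694) = √((138/5 + (-20*(-3))/5) - 8*√23694) = √((138/5 + (⅕)*60) - 8*√23694) = √((138/5 + 12) - 8*√23694) = √(198/5 - 8*√23694)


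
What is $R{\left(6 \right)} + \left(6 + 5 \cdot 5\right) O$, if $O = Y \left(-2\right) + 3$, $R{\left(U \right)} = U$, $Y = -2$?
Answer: $223$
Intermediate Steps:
$O = 7$ ($O = \left(-2\right) \left(-2\right) + 3 = 4 + 3 = 7$)
$R{\left(6 \right)} + \left(6 + 5 \cdot 5\right) O = 6 + \left(6 + 5 \cdot 5\right) 7 = 6 + \left(6 + 25\right) 7 = 6 + 31 \cdot 7 = 6 + 217 = 223$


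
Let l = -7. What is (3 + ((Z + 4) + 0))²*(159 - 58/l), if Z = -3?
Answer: 18736/7 ≈ 2676.6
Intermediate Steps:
(3 + ((Z + 4) + 0))²*(159 - 58/l) = (3 + ((-3 + 4) + 0))²*(159 - 58/(-7)) = (3 + (1 + 0))²*(159 - 58*(-⅐)) = (3 + 1)²*(159 + 58/7) = 4²*(1171/7) = 16*(1171/7) = 18736/7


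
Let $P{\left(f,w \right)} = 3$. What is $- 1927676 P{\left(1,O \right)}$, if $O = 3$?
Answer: $-5783028$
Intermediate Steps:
$- 1927676 P{\left(1,O \right)} = \left(-1927676\right) 3 = -5783028$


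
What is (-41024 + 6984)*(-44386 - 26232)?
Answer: 2403836720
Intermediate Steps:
(-41024 + 6984)*(-44386 - 26232) = -34040*(-70618) = 2403836720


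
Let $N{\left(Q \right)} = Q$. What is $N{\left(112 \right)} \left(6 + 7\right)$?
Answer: $1456$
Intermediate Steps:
$N{\left(112 \right)} \left(6 + 7\right) = 112 \left(6 + 7\right) = 112 \cdot 13 = 1456$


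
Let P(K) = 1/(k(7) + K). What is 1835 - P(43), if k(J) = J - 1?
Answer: 89914/49 ≈ 1835.0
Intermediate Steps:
k(J) = -1 + J
P(K) = 1/(6 + K) (P(K) = 1/((-1 + 7) + K) = 1/(6 + K))
1835 - P(43) = 1835 - 1/(6 + 43) = 1835 - 1/49 = 89914/49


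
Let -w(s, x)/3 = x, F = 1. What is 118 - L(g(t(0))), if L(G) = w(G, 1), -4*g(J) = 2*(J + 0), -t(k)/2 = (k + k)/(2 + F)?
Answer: 121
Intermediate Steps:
t(k) = -4*k/3 (t(k) = -2*(k + k)/(2 + 1) = -2*2*k/3 = -4*k/3)
w(s, x) = -3*x
g(J) = -J/2 (g(J) = -(J + 0)/2 = -J/2)
L(G) = -3 (L(G) = -3*1 = -3)
118 - L(g(t(0))) = 118 - 1*(-3) = 118 + 3 = 121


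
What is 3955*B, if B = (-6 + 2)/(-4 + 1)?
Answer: 15820/3 ≈ 5273.3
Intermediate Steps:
B = 4/3 (B = -4/(-3) = -4*(-⅓) = 4/3 ≈ 1.3333)
3955*B = 3955*(4/3) = 15820/3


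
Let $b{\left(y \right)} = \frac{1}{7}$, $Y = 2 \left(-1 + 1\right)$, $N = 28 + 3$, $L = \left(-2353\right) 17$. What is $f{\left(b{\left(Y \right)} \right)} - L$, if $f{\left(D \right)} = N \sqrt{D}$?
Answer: $40001 + \frac{31 \sqrt{7}}{7} \approx 40013.0$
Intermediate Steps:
$L = -40001$
$N = 31$
$Y = 0$ ($Y = 2 \cdot 0 = 0$)
$b{\left(y \right)} = \frac{1}{7}$
$f{\left(D \right)} = 31 \sqrt{D}$
$f{\left(b{\left(Y \right)} \right)} - L = \frac{31}{\sqrt{7}} - -40001 = 31 \frac{\sqrt{7}}{7} + 40001 = \frac{31 \sqrt{7}}{7} + 40001 = 40001 + \frac{31 \sqrt{7}}{7}$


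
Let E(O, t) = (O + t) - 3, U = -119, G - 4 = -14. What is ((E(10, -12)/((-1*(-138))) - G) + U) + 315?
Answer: 28423/138 ≈ 205.96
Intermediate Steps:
G = -10 (G = 4 - 14 = -10)
E(O, t) = -3 + O + t
((E(10, -12)/((-1*(-138))) - G) + U) + 315 = (((-3 + 10 - 12)/((-1*(-138))) - 1*(-10)) - 119) + 315 = ((-5/138 + 10) - 119) + 315 = (1375/138 - 119) + 315 = -15047/138 + 315 = 28423/138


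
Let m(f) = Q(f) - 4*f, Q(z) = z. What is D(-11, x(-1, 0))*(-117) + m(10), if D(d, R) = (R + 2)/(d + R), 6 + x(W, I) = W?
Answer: -125/2 ≈ -62.500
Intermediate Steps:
x(W, I) = -6 + W
D(d, R) = (2 + R)/(R + d)
m(f) = -3*f (m(f) = f - 4*f = -3*f)
D(-11, x(-1, 0))*(-117) + m(10) = ((2 + (-6 - 1))/((-6 - 1) - 11))*(-117) - 3*10 = ((2 - 7)/(-7 - 11))*(-117) - 30 = (-5/(-18))*(-117) - 30 = -1/18*(-5)*(-117) - 30 = (5/18)*(-117) - 30 = -65/2 - 30 = -125/2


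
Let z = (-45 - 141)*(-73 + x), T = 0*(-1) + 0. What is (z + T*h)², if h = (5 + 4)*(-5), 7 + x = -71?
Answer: 788823396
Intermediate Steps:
x = -78 (x = -7 - 71 = -78)
T = 0 (T = 0 + 0 = 0)
h = -45 (h = 9*(-5) = -45)
z = 28086 (z = (-45 - 141)*(-73 - 78) = -186*(-151) = 28086)
(z + T*h)² = (28086 + 0*(-45))² = (28086 + 0)² = 28086² = 788823396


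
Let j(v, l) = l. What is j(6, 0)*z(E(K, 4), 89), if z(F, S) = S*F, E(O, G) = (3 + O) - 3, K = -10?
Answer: 0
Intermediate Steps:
E(O, G) = O
z(F, S) = F*S
j(6, 0)*z(E(K, 4), 89) = 0*(-10*89) = 0*(-890) = 0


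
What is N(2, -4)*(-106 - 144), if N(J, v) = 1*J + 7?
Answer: -2250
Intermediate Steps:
N(J, v) = 7 + J (N(J, v) = J + 7 = 7 + J)
N(2, -4)*(-106 - 144) = (7 + 2)*(-106 - 144) = 9*(-250) = -2250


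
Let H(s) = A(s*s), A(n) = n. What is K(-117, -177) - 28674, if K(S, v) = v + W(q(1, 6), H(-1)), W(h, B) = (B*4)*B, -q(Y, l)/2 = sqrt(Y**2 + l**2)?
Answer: -28847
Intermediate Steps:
q(Y, l) = -2*sqrt(Y**2 + l**2)
H(s) = s**2 (H(s) = s*s = s**2)
W(h, B) = 4*B**2 (W(h, B) = (4*B)*B = 4*B**2)
K(S, v) = 4 + v (K(S, v) = v + 4*((-1)**2)**2 = v + 4*1**2 = v + 4*1 = v + 4 = 4 + v)
K(-117, -177) - 28674 = (4 - 177) - 28674 = -173 - 28674 = -28847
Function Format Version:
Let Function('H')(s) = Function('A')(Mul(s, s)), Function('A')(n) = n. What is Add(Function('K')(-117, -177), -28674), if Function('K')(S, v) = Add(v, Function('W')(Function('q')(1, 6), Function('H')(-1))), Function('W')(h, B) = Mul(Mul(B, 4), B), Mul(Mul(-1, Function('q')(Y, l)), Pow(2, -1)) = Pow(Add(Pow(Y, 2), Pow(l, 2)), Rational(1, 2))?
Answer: -28847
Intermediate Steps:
Function('q')(Y, l) = Mul(-2, Pow(Add(Pow(Y, 2), Pow(l, 2)), Rational(1, 2)))
Function('H')(s) = Pow(s, 2) (Function('H')(s) = Mul(s, s) = Pow(s, 2))
Function('W')(h, B) = Mul(4, Pow(B, 2)) (Function('W')(h, B) = Mul(Mul(4, B), B) = Mul(4, Pow(B, 2)))
Function('K')(S, v) = Add(4, v) (Function('K')(S, v) = Add(v, Mul(4, Pow(Pow(-1, 2), 2))) = Add(v, Mul(4, Pow(1, 2))) = Add(v, Mul(4, 1)) = Add(v, 4) = Add(4, v))
Add(Function('K')(-117, -177), -28674) = Add(Add(4, -177), -28674) = Add(-173, -28674) = -28847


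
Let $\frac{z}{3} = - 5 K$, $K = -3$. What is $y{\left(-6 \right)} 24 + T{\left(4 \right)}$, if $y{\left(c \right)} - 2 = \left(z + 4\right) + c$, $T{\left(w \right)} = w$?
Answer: $1084$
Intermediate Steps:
$z = 45$ ($z = 3 \left(\left(-5\right) \left(-3\right)\right) = 3 \cdot 15 = 45$)
$y{\left(c \right)} = 51 + c$ ($y{\left(c \right)} = 2 + \left(\left(45 + 4\right) + c\right) = 2 + \left(49 + c\right) = 51 + c$)
$y{\left(-6 \right)} 24 + T{\left(4 \right)} = \left(51 - 6\right) 24 + 4 = 45 \cdot 24 + 4 = 1080 + 4 = 1084$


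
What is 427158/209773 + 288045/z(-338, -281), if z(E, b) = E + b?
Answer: -60159652983/129849487 ≈ -463.30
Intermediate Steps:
427158/209773 + 288045/z(-338, -281) = 427158/209773 + 288045/(-338 - 281) = 427158*(1/209773) + 288045/(-619) = 427158/209773 + 288045*(-1/619) = 427158/209773 - 288045/619 = -60159652983/129849487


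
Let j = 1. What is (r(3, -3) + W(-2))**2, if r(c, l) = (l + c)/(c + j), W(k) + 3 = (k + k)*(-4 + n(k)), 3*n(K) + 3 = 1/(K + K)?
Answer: 2704/9 ≈ 300.44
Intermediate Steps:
n(K) = -1 + 1/(6*K) (n(K) = -1 + 1/(3*(K + K)) = -1 + 1/(3*((2*K))) = -1 + (1/(2*K))/3 = -1 + 1/(6*K))
W(k) = -3 + 2*k*(-4 + (1/6 - k)/k) (W(k) = -3 + (k + k)*(-4 + (1/6 - k)/k) = -3 + (2*k)*(-4 + (1/6 - k)/k) = -3 + 2*k*(-4 + (1/6 - k)/k))
r(c, l) = (c + l)/(1 + c) (r(c, l) = (l + c)/(c + 1) = (c + l)/(1 + c))
(r(3, -3) + W(-2))**2 = ((3 - 3)/(1 + 3) + (-8/3 - 10*(-2)))**2 = (0/4 + (-8/3 + 20))**2 = ((1/4)*0 + 52/3)**2 = (0 + 52/3)**2 = (52/3)**2 = 2704/9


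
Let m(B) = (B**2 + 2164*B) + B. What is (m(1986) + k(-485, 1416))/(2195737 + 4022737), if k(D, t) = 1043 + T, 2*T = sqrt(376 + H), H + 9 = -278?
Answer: 8244929/6218474 + sqrt(89)/12436948 ≈ 1.3259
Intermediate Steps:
H = -287 (H = -9 - 278 = -287)
m(B) = B**2 + 2165*B
T = sqrt(89)/2 (T = sqrt(376 - 287)/2 = sqrt(89)/2 ≈ 4.7170)
k(D, t) = 1043 + sqrt(89)/2
(m(1986) + k(-485, 1416))/(2195737 + 4022737) = (1986*(2165 + 1986) + (1043 + sqrt(89)/2))/(2195737 + 4022737) = (1986*4151 + (1043 + sqrt(89)/2))/6218474 = (8243886 + (1043 + sqrt(89)/2))*(1/6218474) = (8244929 + sqrt(89)/2)*(1/6218474) = 8244929/6218474 + sqrt(89)/12436948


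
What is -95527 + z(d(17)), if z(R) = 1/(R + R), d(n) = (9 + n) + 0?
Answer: -4967403/52 ≈ -95527.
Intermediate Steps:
d(n) = 9 + n
z(R) = 1/(2*R)
-95527 + z(d(17)) = -95527 + 1/(2*(9 + 17)) = -95527 + (1/2)/26 = -95527 + (1/2)*(1/26) = -95527 + 1/52 = -4967403/52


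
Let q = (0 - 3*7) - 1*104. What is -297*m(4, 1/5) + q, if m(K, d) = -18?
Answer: 5221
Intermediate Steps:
q = -125 (q = (0 - 21) - 104 = -21 - 104 = -125)
-297*m(4, 1/5) + q = -297*(-18) - 125 = 5346 - 125 = 5221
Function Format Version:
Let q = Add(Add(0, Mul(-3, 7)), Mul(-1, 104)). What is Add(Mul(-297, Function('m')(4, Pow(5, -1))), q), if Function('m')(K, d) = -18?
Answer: 5221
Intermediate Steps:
q = -125 (q = Add(Add(0, -21), -104) = Add(-21, -104) = -125)
Add(Mul(-297, Function('m')(4, Pow(5, -1))), q) = Add(Mul(-297, -18), -125) = Add(5346, -125) = 5221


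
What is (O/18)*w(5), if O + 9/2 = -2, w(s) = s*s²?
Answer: -1625/36 ≈ -45.139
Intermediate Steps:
w(s) = s³
O = -13/2 (O = -9/2 - 2 = -13/2 ≈ -6.5000)
(O/18)*w(5) = -13/2/18*5³ = -13/2*1/18*125 = -13/36*125 = -1625/36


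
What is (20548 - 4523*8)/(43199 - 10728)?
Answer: -15636/32471 ≈ -0.48154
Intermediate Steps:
(20548 - 4523*8)/(43199 - 10728) = (20548 - 36184)/32471 = -15636*1/32471 = -15636/32471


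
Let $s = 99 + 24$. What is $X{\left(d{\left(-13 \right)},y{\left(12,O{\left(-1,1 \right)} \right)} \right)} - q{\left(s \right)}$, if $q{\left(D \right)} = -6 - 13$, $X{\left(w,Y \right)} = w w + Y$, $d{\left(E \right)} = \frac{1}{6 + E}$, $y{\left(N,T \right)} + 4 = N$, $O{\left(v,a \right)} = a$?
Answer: $\frac{1324}{49} \approx 27.02$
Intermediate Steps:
$y{\left(N,T \right)} = -4 + N$
$X{\left(w,Y \right)} = Y + w^{2}$ ($X{\left(w,Y \right)} = w^{2} + Y = Y + w^{2}$)
$s = 123$
$q{\left(D \right)} = -19$
$X{\left(d{\left(-13 \right)},y{\left(12,O{\left(-1,1 \right)} \right)} \right)} - q{\left(s \right)} = \left(\left(-4 + 12\right) + \left(\frac{1}{6 - 13}\right)^{2}\right) - -19 = \left(8 + \left(\frac{1}{-7}\right)^{2}\right) + 19 = \left(8 + \left(- \frac{1}{7}\right)^{2}\right) + 19 = \left(8 + \frac{1}{49}\right) + 19 = \frac{393}{49} + 19 = \frac{1324}{49}$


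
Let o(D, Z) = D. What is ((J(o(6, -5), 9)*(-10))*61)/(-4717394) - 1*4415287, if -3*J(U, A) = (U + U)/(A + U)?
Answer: -31242972603361/7076091 ≈ -4.4153e+6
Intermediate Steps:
J(U, A) = -2*U/(3*(A + U)) (J(U, A) = -(U + U)/(3*(A + U)) = -2*U/(3*(A + U)))
((J(o(6, -5), 9)*(-10))*61)/(-4717394) - 1*4415287 = ((-2*6/(3*9 + 3*6)*(-10))*61)/(-4717394) - 1*4415287 = ((-2*6/(27 + 18)*(-10))*61)*(-1/4717394) - 4415287 = ((-2*6/45*(-10))*61)*(-1/4717394) - 4415287 = ((-2*6*1/45*(-10))*61)*(-1/4717394) - 4415287 = (-4/15*(-10)*61)*(-1/4717394) - 4415287 = ((8/3)*61)*(-1/4717394) - 4415287 = (488/3)*(-1/4717394) - 4415287 = -244/7076091 - 4415287 = -31242972603361/7076091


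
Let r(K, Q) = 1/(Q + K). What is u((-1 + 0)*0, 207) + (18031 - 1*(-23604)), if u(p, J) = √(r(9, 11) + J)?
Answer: 41635 + √20705/10 ≈ 41649.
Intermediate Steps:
r(K, Q) = 1/(K + Q)
u(p, J) = √(1/20 + J) (u(p, J) = √(1/(9 + 11) + J) = √(1/20 + J))
u((-1 + 0)*0, 207) + (18031 - 1*(-23604)) = √(5 + 100*207)/10 + (18031 - 1*(-23604)) = √(5 + 20700)/10 + (18031 + 23604) = √20705/10 + 41635 = 41635 + √20705/10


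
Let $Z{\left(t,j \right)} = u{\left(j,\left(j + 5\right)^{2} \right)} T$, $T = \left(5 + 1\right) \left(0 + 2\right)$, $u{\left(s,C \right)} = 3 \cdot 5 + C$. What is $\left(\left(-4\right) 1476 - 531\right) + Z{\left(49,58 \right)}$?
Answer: $41373$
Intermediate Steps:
$u{\left(s,C \right)} = 15 + C$
$T = 12$ ($T = 6 \cdot 2 = 12$)
$Z{\left(t,j \right)} = 180 + 12 \left(5 + j\right)^{2}$ ($Z{\left(t,j \right)} = \left(15 + \left(j + 5\right)^{2}\right) 12 = \left(15 + \left(5 + j\right)^{2}\right) 12 = 180 + 12 \left(5 + j\right)^{2}$)
$\left(\left(-4\right) 1476 - 531\right) + Z{\left(49,58 \right)} = \left(\left(-4\right) 1476 - 531\right) + \left(180 + 12 \left(5 + 58\right)^{2}\right) = \left(-5904 - 531\right) + \left(180 + 12 \cdot 63^{2}\right) = -6435 + \left(180 + 12 \cdot 3969\right) = -6435 + \left(180 + 47628\right) = -6435 + 47808 = 41373$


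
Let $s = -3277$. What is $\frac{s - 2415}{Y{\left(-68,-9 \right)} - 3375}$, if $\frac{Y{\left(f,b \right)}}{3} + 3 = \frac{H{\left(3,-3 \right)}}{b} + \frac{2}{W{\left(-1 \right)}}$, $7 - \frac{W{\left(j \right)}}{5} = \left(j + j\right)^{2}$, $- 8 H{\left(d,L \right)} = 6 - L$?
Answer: $\frac{227680}{135329} \approx 1.6824$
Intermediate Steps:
$H{\left(d,L \right)} = - \frac{3}{4} + \frac{L}{8}$ ($H{\left(d,L \right)} = - \frac{6 - L}{8} = - \frac{3}{4} + \frac{L}{8}$)
$W{\left(j \right)} = 35 - 20 j^{2}$ ($W{\left(j \right)} = 35 - 5 \left(j + j\right)^{2} = 35 - 5 \left(2 j\right)^{2} = 35 - 5 \cdot 4 j^{2} = 35 - 20 j^{2}$)
$Y{\left(f,b \right)} = - \frac{43}{5} - \frac{27}{8 b}$ ($Y{\left(f,b \right)} = -9 + 3 \left(\frac{- \frac{3}{4} + \frac{1}{8} \left(-3\right)}{b} + \frac{2}{35 - 20 \left(-1\right)^{2}}\right) = -9 + 3 \left(\frac{- \frac{3}{4} - \frac{3}{8}}{b} + \frac{2}{35 - 20}\right) = -9 + 3 \left(- \frac{9}{8 b} + \frac{2}{35 - 20}\right) = -9 + 3 \left(- \frac{9}{8 b} + \frac{2}{15}\right) = -9 + 3 \left(\frac{2}{15} - \frac{9}{8 b}\right) = -9 + \left(\frac{2}{5} - \frac{27}{8 b}\right) = - \frac{43}{5} - \frac{27}{8 b}$)
$\frac{s - 2415}{Y{\left(-68,-9 \right)} - 3375} = \frac{-3277 - 2415}{\frac{-135 - -3096}{40 \left(-9\right)} - 3375} = - \frac{5692}{\frac{1}{40} \left(- \frac{1}{9}\right) \left(-135 + 3096\right) - 3375} = - \frac{5692}{\frac{1}{40} \left(- \frac{1}{9}\right) 2961 - 3375} = - \frac{5692}{- \frac{329}{40} - 3375} = - \frac{5692}{- \frac{135329}{40}} = \left(-5692\right) \left(- \frac{40}{135329}\right) = \frac{227680}{135329}$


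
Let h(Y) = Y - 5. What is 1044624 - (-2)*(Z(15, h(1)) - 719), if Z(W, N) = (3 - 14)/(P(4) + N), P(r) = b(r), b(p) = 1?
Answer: 3129580/3 ≈ 1.0432e+6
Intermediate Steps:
h(Y) = -5 + Y
P(r) = 1
Z(W, N) = -11/(1 + N) (Z(W, N) = (3 - 14)/(1 + N) = -11/(1 + N))
1044624 - (-2)*(Z(15, h(1)) - 719) = 1044624 - (-2)*(-11/(1 + (-5 + 1)) - 719) = 1044624 - (-2)*(-11/(1 - 4) - 719) = 1044624 - (-2)*(-11/(-3) - 719) = 1044624 - (-2)*(-11*(-1/3) - 719) = 1044624 - (-2)*(11/3 - 719) = 1044624 - (-2)*(-2146)/3 = 1044624 - 1*4292/3 = 1044624 - 4292/3 = 3129580/3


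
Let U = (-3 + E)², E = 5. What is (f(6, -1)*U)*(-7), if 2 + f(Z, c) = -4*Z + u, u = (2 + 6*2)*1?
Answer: 336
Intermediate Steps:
U = 4 (U = (-3 + 5)² = 2² = 4)
u = 14 (u = (2 + 12)*1 = 14*1 = 14)
f(Z, c) = 12 - 4*Z (f(Z, c) = -2 + (-4*Z + 14) = -2 + (14 - 4*Z) = 12 - 4*Z)
(f(6, -1)*U)*(-7) = ((12 - 4*6)*4)*(-7) = ((12 - 24)*4)*(-7) = -12*4*(-7) = -48*(-7) = 336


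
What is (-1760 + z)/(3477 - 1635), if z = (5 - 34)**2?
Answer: -919/1842 ≈ -0.49891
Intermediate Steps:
z = 841 (z = (-29)**2 = 841)
(-1760 + z)/(3477 - 1635) = (-1760 + 841)/(3477 - 1635) = -919/1842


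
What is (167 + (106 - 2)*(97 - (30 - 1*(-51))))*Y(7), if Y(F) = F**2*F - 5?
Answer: 618878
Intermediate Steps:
Y(F) = -5 + F**3 (Y(F) = F**3 - 5 = -5 + F**3)
(167 + (106 - 2)*(97 - (30 - 1*(-51))))*Y(7) = (167 + (106 - 2)*(97 - (30 - 1*(-51))))*(-5 + 7**3) = (167 + 104*(97 - (30 + 51)))*(-5 + 343) = (167 + 104*(97 - 1*81))*338 = (167 + 104*(97 - 81))*338 = (167 + 104*16)*338 = (167 + 1664)*338 = 1831*338 = 618878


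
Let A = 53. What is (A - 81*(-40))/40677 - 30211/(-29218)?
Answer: 189301103/169785798 ≈ 1.1149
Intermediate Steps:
(A - 81*(-40))/40677 - 30211/(-29218) = (53 - 81*(-40))/40677 - 30211/(-29218) = (53 + 3240)*(1/40677) - 30211*(-1/29218) = 3293*(1/40677) + 30211/29218 = 3293/40677 + 30211/29218 = 189301103/169785798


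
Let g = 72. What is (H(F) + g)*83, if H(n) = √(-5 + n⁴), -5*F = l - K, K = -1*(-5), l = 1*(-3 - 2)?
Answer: 5976 + 83*√11 ≈ 6251.3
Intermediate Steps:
l = -5 (l = 1*(-5) = -5)
K = 5
F = 2 (F = -(-5 - 1*5)/5 = -(-5 - 5)/5 = -⅕*(-10) = 2)
(H(F) + g)*83 = (√(-5 + 2⁴) + 72)*83 = (√(-5 + 16) + 72)*83 = (√11 + 72)*83 = (72 + √11)*83 = 5976 + 83*√11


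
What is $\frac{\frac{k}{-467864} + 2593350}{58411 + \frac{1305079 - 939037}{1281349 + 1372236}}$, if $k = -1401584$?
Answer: $\frac{1603432047924080}{36114748238141} \approx 44.398$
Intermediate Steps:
$\frac{\frac{k}{-467864} + 2593350}{58411 + \frac{1305079 - 939037}{1281349 + 1372236}} = \frac{- \frac{1401584}{-467864} + 2593350}{58411 + \frac{1305079 - 939037}{1281349 + 1372236}} = \frac{\left(-1401584\right) \left(- \frac{1}{467864}\right) + 2593350}{58411 + \frac{366042}{2653585}} = \frac{\frac{698}{233} + 2593350}{58411 + 366042 \cdot \frac{1}{2653585}} = \frac{604251248}{233 \left(58411 + \frac{366042}{2653585}\right)} = \frac{604251248}{233 \cdot \frac{154998919477}{2653585}} = \frac{604251248}{233} \cdot \frac{2653585}{154998919477} = \frac{1603432047924080}{36114748238141}$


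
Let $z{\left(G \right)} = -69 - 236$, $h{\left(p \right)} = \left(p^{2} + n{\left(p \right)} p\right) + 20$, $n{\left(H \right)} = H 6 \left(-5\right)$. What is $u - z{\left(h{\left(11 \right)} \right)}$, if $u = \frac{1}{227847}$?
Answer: $\frac{69493336}{227847} \approx 305.0$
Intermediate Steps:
$n{\left(H \right)} = - 30 H$ ($n{\left(H \right)} = 6 H \left(-5\right) = - 30 H$)
$h{\left(p \right)} = 20 - 29 p^{2}$ ($h{\left(p \right)} = \left(p^{2} + - 30 p p\right) + 20 = \left(p^{2} - 30 p^{2}\right) + 20 = - 29 p^{2} + 20 = 20 - 29 p^{2}$)
$u = \frac{1}{227847} \approx 4.3889 \cdot 10^{-6}$
$z{\left(G \right)} = -305$ ($z{\left(G \right)} = -69 - 236 = -305$)
$u - z{\left(h{\left(11 \right)} \right)} = \frac{1}{227847} - -305 = \frac{1}{227847} + 305 = \frac{69493336}{227847}$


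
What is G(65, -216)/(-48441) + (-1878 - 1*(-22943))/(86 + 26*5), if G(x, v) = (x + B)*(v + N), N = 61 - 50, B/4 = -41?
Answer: 338675315/3487752 ≈ 97.104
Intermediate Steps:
B = -164 (B = 4*(-41) = -164)
N = 11
G(x, v) = (-164 + x)*(11 + v) (G(x, v) = (x - 164)*(v + 11) = (-164 + x)*(11 + v))
G(65, -216)/(-48441) + (-1878 - 1*(-22943))/(86 + 26*5) = (-1804 - 164*(-216) + 11*65 - 216*65)/(-48441) + (-1878 - 1*(-22943))/(86 + 26*5) = (-1804 + 35424 + 715 - 14040)*(-1/48441) + (-1878 + 22943)/(86 + 130) = 20295*(-1/48441) + 21065/216 = -6765/16147 + 21065*(1/216) = -6765/16147 + 21065/216 = 338675315/3487752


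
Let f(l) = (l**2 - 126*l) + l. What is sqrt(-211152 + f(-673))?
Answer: sqrt(325902) ≈ 570.88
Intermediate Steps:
f(l) = l**2 - 125*l
sqrt(-211152 + f(-673)) = sqrt(-211152 - 673*(-125 - 673)) = sqrt(-211152 - 673*(-798)) = sqrt(-211152 + 537054) = sqrt(325902)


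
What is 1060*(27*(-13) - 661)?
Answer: -1072720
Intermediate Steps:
1060*(27*(-13) - 661) = 1060*(-351 - 661) = 1060*(-1012) = -1072720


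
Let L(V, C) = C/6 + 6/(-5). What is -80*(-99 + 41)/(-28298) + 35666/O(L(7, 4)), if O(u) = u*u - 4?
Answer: -56772771085/5914282 ≈ -9599.3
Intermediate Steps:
L(V, C) = -6/5 + C/6 (L(V, C) = C*(⅙) + 6*(-⅕) = C/6 - 6/5 = -6/5 + C/6)
O(u) = -4 + u² (O(u) = u² - 4 = -4 + u²)
-80*(-99 + 41)/(-28298) + 35666/O(L(7, 4)) = -80*(-99 + 41)/(-28298) + 35666/(-4 + (-6/5 + (⅙)*4)²) = -80*(-58)*(-1/28298) + 35666/(-4 + (-6/5 + ⅔)²) = 4640*(-1/28298) + 35666/(-4 + (-8/15)²) = -2320/14149 + 35666/(-4 + 64/225) = -2320/14149 + 35666/(-836/225) = -2320/14149 + 35666*(-225/836) = -2320/14149 - 4012425/418 = -56772771085/5914282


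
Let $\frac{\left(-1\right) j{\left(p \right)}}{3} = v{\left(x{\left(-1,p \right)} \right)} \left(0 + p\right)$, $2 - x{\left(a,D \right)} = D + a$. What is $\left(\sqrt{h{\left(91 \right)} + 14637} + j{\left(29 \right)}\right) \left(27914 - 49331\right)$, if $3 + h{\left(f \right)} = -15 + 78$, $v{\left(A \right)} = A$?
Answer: $-48445254 - 64251 \sqrt{1633} \approx -5.1042 \cdot 10^{7}$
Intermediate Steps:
$x{\left(a,D \right)} = 2 - D - a$ ($x{\left(a,D \right)} = 2 - \left(D + a\right) = 2 - D - a$)
$h{\left(f \right)} = 60$ ($h{\left(f \right)} = -3 + \left(-15 + 78\right) = -3 + 63 = 60$)
$j{\left(p \right)} = - 3 p \left(3 - p\right)$ ($j{\left(p \right)} = - 3 \left(2 - p - -1\right) \left(0 + p\right) = - 3 \left(2 - p + 1\right) p = - 3 \left(3 - p\right) p = - 3 p \left(3 - p\right)$)
$\left(\sqrt{h{\left(91 \right)} + 14637} + j{\left(29 \right)}\right) \left(27914 - 49331\right) = \left(\sqrt{60 + 14637} + 3 \cdot 29 \left(-3 + 29\right)\right) \left(27914 - 49331\right) = \left(\sqrt{14697} + 3 \cdot 29 \cdot 26\right) \left(-21417\right) = \left(3 \sqrt{1633} + 2262\right) \left(-21417\right) = \left(2262 + 3 \sqrt{1633}\right) \left(-21417\right) = -48445254 - 64251 \sqrt{1633}$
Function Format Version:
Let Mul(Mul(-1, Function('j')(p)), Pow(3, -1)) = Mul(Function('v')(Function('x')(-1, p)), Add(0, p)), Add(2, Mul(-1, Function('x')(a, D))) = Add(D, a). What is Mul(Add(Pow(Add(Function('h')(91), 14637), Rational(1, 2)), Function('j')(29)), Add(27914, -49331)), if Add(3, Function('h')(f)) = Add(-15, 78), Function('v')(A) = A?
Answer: Add(-48445254, Mul(-64251, Pow(1633, Rational(1, 2)))) ≈ -5.1042e+7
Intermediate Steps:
Function('x')(a, D) = Add(2, Mul(-1, D), Mul(-1, a)) (Function('x')(a, D) = Add(2, Mul(-1, Add(D, a))) = Add(2, Add(Mul(-1, D), Mul(-1, a))) = Add(2, Mul(-1, D), Mul(-1, a)))
Function('h')(f) = 60 (Function('h')(f) = Add(-3, Add(-15, 78)) = Add(-3, 63) = 60)
Function('j')(p) = Mul(-3, p, Add(3, Mul(-1, p))) (Function('j')(p) = Mul(-3, Mul(Add(2, Mul(-1, p), Mul(-1, -1)), Add(0, p))) = Mul(-3, Mul(Add(2, Mul(-1, p), 1), p)) = Mul(-3, Mul(Add(3, Mul(-1, p)), p)) = Mul(-3, Mul(p, Add(3, Mul(-1, p)))) = Mul(-3, p, Add(3, Mul(-1, p))))
Mul(Add(Pow(Add(Function('h')(91), 14637), Rational(1, 2)), Function('j')(29)), Add(27914, -49331)) = Mul(Add(Pow(Add(60, 14637), Rational(1, 2)), Mul(3, 29, Add(-3, 29))), Add(27914, -49331)) = Mul(Add(Pow(14697, Rational(1, 2)), Mul(3, 29, 26)), -21417) = Mul(Add(Mul(3, Pow(1633, Rational(1, 2))), 2262), -21417) = Mul(Add(2262, Mul(3, Pow(1633, Rational(1, 2)))), -21417) = Add(-48445254, Mul(-64251, Pow(1633, Rational(1, 2))))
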